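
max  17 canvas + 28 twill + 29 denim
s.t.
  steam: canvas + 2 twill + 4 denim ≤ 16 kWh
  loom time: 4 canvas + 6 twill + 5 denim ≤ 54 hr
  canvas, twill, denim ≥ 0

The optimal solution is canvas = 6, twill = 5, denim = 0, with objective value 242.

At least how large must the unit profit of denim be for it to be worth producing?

Both steam and loom time are binding at x*.
The binding rows give the dual system: 1·y_steam + 4·y_loom time = 17 and 2·y_steam + 6·y_loom time = 28.
Solving: y_steam = 5, y_loom time = 3.
denim enters the basis when its profit ≥ yᵀa₃ = 5·4 + 3·5 = 35.

35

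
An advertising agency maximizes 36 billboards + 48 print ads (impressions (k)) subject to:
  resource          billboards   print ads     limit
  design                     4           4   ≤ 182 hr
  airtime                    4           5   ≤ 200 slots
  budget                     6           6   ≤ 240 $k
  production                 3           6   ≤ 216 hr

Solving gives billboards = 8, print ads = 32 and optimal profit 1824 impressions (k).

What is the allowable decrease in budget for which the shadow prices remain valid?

24

Binding constraints: budget, production. The basis is B = [[6,6],[3,6]] with det 18.
Per unit decrease in budget, x* moves by d = (-0.3333, 0.1667).
The basis stays optimal until billboards reaches 0; allowable decrease = 24 $k.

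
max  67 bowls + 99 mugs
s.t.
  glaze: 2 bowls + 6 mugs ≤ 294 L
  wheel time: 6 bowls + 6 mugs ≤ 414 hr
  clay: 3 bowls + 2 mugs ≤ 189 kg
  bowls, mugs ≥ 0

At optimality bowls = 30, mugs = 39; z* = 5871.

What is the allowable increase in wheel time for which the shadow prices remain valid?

Binding constraints: glaze, wheel time. The basis is B = [[2,6],[6,6]] with det -24.
Per unit increase in wheel time, x* moves by d = (0.25, -0.0833).
The basis stays optimal until clay becomes binding; allowable increase = 36 hr.

36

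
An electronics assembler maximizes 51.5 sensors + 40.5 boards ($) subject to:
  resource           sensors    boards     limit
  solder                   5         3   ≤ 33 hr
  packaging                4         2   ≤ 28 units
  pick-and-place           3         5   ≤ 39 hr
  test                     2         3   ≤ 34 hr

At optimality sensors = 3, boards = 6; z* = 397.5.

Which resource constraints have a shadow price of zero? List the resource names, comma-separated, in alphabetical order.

packaging, test

solder: 33/33 (binding)
packaging: 24/28 (slack 4)
pick-and-place: 39/39 (binding)
test: 24/34 (slack 10)
By complementary slackness, a constraint with positive slack has shadow price 0 → packaging, test.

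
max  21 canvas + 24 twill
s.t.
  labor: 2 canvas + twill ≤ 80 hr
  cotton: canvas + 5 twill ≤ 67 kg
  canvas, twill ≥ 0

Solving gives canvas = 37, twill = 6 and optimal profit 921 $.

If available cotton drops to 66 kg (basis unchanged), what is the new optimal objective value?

918

Both labor and cotton are binding at x*.
From A_Bᵀ y = c: 2·y_labor + 1·y_cotton = 21; 1·y_labor + 5·y_cotton = 24.
This yields shadow prices y_labor = 9, y_cotton = 3.
Δz = y_cotton·Δb = 3 × (-1) = -3, so new z* = 921 − 3 = 918.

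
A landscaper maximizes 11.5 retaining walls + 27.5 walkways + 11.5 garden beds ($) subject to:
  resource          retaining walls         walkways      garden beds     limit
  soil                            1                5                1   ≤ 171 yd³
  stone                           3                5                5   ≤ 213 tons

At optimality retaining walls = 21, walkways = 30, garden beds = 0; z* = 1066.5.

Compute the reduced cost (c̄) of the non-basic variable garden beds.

Both soil and stone are binding at x*.
From A_Bᵀ y = c: 1·y_soil + 3·y_stone = 11.5; 5·y_soil + 5·y_stone = 27.5.
This yields shadow prices y_soil = 2.5, y_stone = 3.
Reduced cost of garden beds: c₃ − yᵀa₃ = 11.5 − (2.5·1 + 3·5) = 11.5 − 17.5 = -6.

-6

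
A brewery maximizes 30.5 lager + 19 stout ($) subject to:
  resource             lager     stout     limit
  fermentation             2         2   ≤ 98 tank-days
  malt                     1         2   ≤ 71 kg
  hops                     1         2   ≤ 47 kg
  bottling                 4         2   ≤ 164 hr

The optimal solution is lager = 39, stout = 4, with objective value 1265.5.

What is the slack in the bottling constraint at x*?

bottling used = 4·39 + 2·4 = 164; slack = 164 − 164 = 0.

0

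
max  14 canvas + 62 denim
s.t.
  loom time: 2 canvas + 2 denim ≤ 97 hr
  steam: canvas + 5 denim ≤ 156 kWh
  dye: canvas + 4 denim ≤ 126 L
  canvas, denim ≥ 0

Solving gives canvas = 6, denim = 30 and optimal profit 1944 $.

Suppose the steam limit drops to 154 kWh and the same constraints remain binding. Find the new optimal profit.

At the optimum: loom time uses 72 of 97 (slack = 25); steam uses 156 of 156 (binding); dye uses 126 of 126 (binding).
Since loom time is not tight, its dual is 0.
From A_Bᵀ y = c: 1·y_steam + 1·y_dye = 14; 5·y_steam + 4·y_dye = 62.
→ y_steam = 6 and y_dye = 8.
Δz = y_steam·Δb = 6 × (-2) = -12, so new z* = 1944 − 12 = 1932.

1932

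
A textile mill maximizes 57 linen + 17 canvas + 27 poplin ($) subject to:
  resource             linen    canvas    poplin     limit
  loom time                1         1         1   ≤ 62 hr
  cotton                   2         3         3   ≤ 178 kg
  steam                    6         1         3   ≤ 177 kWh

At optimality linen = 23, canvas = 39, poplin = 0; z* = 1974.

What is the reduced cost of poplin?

At the optimum: loom time uses 62 of 62 (binding); cotton uses 163 of 178 (slack = 15); steam uses 177 of 177 (binding).
Since cotton is not tight, its dual is 0.
The binding rows give the dual system: 1·y_loom time + 6·y_steam = 57 and 1·y_loom time + 1·y_steam = 17.
Solving: y_loom time = 9, y_steam = 8.
Reduced cost of poplin: c₃ − yᵀa₃ = 27 − (9·1 + 8·3) = 27 − 33 = -6.

-6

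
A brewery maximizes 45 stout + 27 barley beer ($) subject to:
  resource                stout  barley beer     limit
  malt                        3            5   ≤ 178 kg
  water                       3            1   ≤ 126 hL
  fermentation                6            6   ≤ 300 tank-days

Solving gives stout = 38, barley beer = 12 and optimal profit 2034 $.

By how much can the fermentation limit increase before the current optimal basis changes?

4

Binding constraints: water, fermentation. The basis is B = [[3,1],[6,6]] with det 12.
Per unit increase in fermentation, x* moves by d = (-0.0833, 0.25).
The basis stays optimal until malt becomes binding; allowable increase = 4 tank-days.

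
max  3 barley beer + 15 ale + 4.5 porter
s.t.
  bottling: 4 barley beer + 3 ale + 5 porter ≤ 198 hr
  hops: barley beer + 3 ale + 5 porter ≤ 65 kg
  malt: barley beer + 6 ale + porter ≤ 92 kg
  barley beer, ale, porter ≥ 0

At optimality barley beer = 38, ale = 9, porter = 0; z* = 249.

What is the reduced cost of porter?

-2.5

Check each constraint at x*: bottling 179/198 (slack 19); hops 65/65 (tight); malt 92/92 (tight).
Slack constraints have shadow price 0 (complementary slackness).
The binding rows give the dual system: 1·y_hops + 1·y_malt = 3 and 3·y_hops + 6·y_malt = 15.
→ y_hops = 1 and y_malt = 2.
Reduced cost of porter: c₃ − yᵀa₃ = 4.5 − (1·5 + 2·1) = 4.5 − 7 = -2.5.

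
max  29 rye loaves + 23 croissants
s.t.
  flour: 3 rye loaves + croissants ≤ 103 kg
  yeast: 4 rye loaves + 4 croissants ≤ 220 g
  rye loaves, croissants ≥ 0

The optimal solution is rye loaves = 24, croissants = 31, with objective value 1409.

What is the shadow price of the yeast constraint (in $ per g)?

5

Both flour and yeast are binding at x*.
Dual feasibility on the basic columns requires 3·y_flour + 4·y_yeast = 29, 1·y_flour + 4·y_yeast = 23.
This yields shadow prices y_flour = 3, y_yeast = 5.
Shadow price of yeast = 5.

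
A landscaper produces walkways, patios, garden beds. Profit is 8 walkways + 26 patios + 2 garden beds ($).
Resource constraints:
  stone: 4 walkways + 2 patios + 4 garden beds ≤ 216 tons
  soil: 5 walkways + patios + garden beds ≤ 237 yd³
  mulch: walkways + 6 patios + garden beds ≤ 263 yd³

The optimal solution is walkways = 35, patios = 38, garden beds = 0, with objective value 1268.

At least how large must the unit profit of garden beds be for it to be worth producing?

8

At the optimum: stone uses 216 of 216 (binding); soil uses 213 of 237 (slack = 24); mulch uses 263 of 263 (binding).
Since soil is not tight, its dual is 0.
The binding rows give the dual system: 4·y_stone + 1·y_mulch = 8 and 2·y_stone + 6·y_mulch = 26.
This yields shadow prices y_stone = 1, y_mulch = 4.
garden beds enters the basis when its profit ≥ yᵀa₃ = 1·4 + 4·1 = 8.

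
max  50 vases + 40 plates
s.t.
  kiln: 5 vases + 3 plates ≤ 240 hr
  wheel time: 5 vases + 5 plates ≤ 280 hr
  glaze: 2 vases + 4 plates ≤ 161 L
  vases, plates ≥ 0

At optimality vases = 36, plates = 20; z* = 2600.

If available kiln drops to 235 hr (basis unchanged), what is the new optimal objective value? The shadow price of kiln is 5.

Δb = -5, so new z* = 2600 + (5)·(-5) = 2600 − 25 = 2575.

2575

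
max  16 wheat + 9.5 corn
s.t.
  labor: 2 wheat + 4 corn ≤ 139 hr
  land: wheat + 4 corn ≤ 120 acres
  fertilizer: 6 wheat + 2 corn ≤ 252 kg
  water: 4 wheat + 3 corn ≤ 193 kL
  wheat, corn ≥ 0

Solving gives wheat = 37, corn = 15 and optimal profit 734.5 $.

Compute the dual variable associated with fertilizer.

1

Check each constraint at x*: labor 134/139 (slack 5); land 97/120 (slack 23); fertilizer 252/252 (tight); water 193/193 (tight).
By complementary slackness, y = 0 for the non-binding constraints.
Dual feasibility on the basic columns requires 6·y_fertilizer + 4·y_water = 16, 2·y_fertilizer + 3·y_water = 9.5.
Solving: y_fertilizer = 1, y_water = 2.5.
Shadow price of fertilizer = 1.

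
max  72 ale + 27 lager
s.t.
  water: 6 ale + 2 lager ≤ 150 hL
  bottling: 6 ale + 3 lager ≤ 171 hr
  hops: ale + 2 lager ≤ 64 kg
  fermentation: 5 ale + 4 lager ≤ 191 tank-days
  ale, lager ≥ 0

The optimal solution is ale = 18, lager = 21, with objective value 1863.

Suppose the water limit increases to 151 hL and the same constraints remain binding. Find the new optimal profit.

At the optimum: water uses 150 of 150 (binding); bottling uses 171 of 171 (binding); hops uses 60 of 64 (slack = 4); fermentation uses 174 of 191 (slack = 17).
Since hops, fermentation are not tight, their duals are 0.
From A_Bᵀ y = c: 6·y_water + 6·y_bottling = 72; 2·y_water + 3·y_bottling = 27.
This yields shadow prices y_water = 9, y_bottling = 3.
Δz = y_water·Δb = 9 × (1) = 9, so new z* = 1863 + 9 = 1872.

1872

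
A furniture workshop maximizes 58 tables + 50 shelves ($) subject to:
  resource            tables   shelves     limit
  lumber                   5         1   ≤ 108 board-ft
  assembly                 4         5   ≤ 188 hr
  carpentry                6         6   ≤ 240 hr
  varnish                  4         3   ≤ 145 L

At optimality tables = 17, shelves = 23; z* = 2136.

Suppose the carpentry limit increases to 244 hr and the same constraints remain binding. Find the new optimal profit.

2168

Check each constraint at x*: lumber 108/108 (tight); assembly 183/188 (slack 5); carpentry 240/240 (tight); varnish 137/145 (slack 8).
Slack constraints have shadow price 0 (complementary slackness).
Dual feasibility on the basic columns requires 5·y_lumber + 6·y_carpentry = 58, 1·y_lumber + 6·y_carpentry = 50.
Solving: y_lumber = 2, y_carpentry = 8.
Δz = y_carpentry·Δb = 8 × (4) = 32, so new z* = 2136 + 32 = 2168.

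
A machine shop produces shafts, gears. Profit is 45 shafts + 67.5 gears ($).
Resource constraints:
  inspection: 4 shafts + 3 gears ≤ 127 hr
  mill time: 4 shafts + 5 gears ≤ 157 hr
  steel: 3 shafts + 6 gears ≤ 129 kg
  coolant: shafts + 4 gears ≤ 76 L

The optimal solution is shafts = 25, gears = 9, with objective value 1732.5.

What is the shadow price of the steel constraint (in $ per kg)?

At the optimum: inspection uses 127 of 127 (binding); mill time uses 145 of 157 (slack = 12); steel uses 129 of 129 (binding); coolant uses 61 of 76 (slack = 15).
Slack constraints have shadow price 0 (complementary slackness).
From A_Bᵀ y = c: 4·y_inspection + 3·y_steel = 45; 3·y_inspection + 6·y_steel = 67.5.
This yields shadow prices y_inspection = 4.5, y_steel = 9.
Shadow price of steel = 9.

9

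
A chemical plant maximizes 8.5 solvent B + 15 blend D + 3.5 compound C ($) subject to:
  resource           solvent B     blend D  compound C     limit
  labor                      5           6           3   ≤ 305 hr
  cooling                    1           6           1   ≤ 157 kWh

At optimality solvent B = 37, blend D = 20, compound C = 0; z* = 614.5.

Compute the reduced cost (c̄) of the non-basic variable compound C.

Check each constraint at x*: labor 305/305 (tight); cooling 157/157 (tight).
The binding rows give the dual system: 5·y_labor + 1·y_cooling = 8.5 and 6·y_labor + 6·y_cooling = 15.
→ y_labor = 1.5 and y_cooling = 1.
Reduced cost of compound C: c₃ − yᵀa₃ = 3.5 − (1.5·3 + 1·1) = 3.5 − 5.5 = -2.

-2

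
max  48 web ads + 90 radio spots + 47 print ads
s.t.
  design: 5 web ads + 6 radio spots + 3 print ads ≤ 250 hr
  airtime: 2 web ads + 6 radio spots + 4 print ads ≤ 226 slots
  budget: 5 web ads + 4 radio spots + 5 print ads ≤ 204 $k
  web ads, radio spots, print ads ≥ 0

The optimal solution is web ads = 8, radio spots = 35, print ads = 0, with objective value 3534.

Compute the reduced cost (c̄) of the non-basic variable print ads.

-7

Check each constraint at x*: design 250/250 (tight); airtime 226/226 (tight); budget 180/204 (slack 24).
Slack constraints have shadow price 0 (complementary slackness).
The binding rows give the dual system: 5·y_design + 2·y_airtime = 48 and 6·y_design + 6·y_airtime = 90.
→ y_design = 6 and y_airtime = 9.
Reduced cost of print ads: c₃ − yᵀa₃ = 47 − (6·3 + 9·4) = 47 − 54 = -7.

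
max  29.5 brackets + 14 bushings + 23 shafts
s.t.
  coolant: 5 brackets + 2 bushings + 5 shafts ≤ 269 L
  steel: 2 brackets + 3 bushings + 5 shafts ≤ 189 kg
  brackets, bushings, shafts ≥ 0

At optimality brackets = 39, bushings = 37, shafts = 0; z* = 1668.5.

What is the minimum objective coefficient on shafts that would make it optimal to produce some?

Check each constraint at x*: coolant 269/269 (tight); steel 189/189 (tight).
Dual feasibility on the basic columns requires 5·y_coolant + 2·y_steel = 29.5, 2·y_coolant + 3·y_steel = 14.
This yields shadow prices y_coolant = 5.5, y_steel = 1.
shafts enters the basis when its profit ≥ yᵀa₃ = 5.5·5 + 1·5 = 32.5.

32.5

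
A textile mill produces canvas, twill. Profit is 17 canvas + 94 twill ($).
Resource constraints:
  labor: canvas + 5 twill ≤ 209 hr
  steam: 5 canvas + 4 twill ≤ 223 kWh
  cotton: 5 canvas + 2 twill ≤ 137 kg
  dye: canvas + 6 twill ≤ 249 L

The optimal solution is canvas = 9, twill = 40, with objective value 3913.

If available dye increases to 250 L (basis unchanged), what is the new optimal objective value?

At the optimum: labor uses 209 of 209 (binding); steam uses 205 of 223 (slack = 18); cotton uses 125 of 137 (slack = 12); dye uses 249 of 249 (binding).
Since steam, cotton are not tight, their duals are 0.
From A_Bᵀ y = c: 1·y_labor + 1·y_dye = 17; 5·y_labor + 6·y_dye = 94.
Solving: y_labor = 8, y_dye = 9.
Δz = y_dye·Δb = 9 × (1) = 9, so new z* = 3913 + 9 = 3922.

3922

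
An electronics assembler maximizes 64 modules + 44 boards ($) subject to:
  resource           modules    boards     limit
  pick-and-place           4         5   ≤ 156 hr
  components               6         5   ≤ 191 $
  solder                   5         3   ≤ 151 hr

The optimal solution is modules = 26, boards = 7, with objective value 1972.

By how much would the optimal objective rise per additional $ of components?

Binding: components and solder. Non-binding: pick-and-place (17 unused).
Slack constraints have shadow price 0 (complementary slackness).
From A_Bᵀ y = c: 6·y_components + 5·y_solder = 64; 5·y_components + 3·y_solder = 44.
→ y_components = 4 and y_solder = 8.
Shadow price of components = 4.

4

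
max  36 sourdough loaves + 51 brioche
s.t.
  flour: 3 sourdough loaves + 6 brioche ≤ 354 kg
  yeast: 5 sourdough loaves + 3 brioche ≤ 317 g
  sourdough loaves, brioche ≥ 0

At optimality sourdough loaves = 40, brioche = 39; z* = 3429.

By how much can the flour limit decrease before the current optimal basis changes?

163.8

Binding constraints: flour, yeast. The basis is B = [[3,6],[5,3]] with det -21.
Per unit decrease in flour, x* moves by d = (0.1429, -0.2381).
The basis stays optimal until brioche reaches 0; allowable decrease = 163.8 kg.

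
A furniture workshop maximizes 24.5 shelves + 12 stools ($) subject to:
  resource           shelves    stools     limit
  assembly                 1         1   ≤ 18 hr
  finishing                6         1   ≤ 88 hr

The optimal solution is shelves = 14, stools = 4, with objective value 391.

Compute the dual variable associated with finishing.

2.5

At the optimum: assembly uses 18 of 18 (binding); finishing uses 88 of 88 (binding).
From A_Bᵀ y = c: 1·y_assembly + 6·y_finishing = 24.5; 1·y_assembly + 1·y_finishing = 12.
Solving: y_assembly = 9.5, y_finishing = 2.5.
Shadow price of finishing = 2.5.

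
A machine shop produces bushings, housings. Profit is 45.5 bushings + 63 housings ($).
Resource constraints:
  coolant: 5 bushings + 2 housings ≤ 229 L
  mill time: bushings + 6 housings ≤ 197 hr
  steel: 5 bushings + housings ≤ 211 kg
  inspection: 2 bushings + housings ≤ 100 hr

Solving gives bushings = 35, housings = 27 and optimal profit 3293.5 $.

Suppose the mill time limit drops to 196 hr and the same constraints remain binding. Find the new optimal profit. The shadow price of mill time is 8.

Δb = -1, so new z* = 3293.5 + (8)·(-1) = 3293.5 − 8 = 3285.5.

3285.5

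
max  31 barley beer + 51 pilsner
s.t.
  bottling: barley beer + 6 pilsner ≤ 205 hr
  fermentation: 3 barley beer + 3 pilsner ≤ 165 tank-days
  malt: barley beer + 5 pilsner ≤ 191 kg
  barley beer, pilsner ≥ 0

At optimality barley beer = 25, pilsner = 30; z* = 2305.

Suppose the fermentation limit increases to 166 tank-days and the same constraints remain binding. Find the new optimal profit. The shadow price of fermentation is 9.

2314

Δb = 1, so new z* = 2305 + (9)·(1) = 2305 + 9 = 2314.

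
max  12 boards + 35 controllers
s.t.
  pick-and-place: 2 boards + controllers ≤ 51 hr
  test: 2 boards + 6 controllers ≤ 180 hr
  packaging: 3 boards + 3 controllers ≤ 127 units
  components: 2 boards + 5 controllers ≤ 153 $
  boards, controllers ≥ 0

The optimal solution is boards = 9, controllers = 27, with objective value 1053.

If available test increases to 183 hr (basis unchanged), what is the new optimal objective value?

Check each constraint at x*: pick-and-place 45/51 (slack 6); test 180/180 (tight); packaging 108/127 (slack 19); components 153/153 (tight).
By complementary slackness, y = 0 for the non-binding constraints.
The binding rows give the dual system: 2·y_test + 2·y_components = 12 and 6·y_test + 5·y_components = 35.
→ y_test = 5 and y_components = 1.
Δz = y_test·Δb = 5 × (3) = 15, so new z* = 1053 + 15 = 1068.

1068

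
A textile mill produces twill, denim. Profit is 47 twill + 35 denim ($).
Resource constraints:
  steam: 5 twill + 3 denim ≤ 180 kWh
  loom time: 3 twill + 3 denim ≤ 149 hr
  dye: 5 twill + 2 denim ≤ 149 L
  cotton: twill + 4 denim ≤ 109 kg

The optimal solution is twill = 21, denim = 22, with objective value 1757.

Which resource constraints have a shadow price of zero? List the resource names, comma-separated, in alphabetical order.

loom time, steam

steam: 171/180 (slack 9)
loom time: 129/149 (slack 20)
dye: 149/149 (binding)
cotton: 109/109 (binding)
By complementary slackness, a constraint with positive slack has shadow price 0 → loom time, steam.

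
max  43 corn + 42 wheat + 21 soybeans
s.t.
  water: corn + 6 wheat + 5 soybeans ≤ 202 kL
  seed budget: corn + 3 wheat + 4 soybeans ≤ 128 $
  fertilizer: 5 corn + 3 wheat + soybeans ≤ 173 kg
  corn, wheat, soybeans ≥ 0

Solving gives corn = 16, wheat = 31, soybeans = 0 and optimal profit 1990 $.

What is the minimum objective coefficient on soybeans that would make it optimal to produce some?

23

Binding: water and fertilizer. Non-binding: seed budget (19 unused).
Slack constraints have shadow price 0 (complementary slackness).
Dual feasibility on the basic columns requires 1·y_water + 5·y_fertilizer = 43, 6·y_water + 3·y_fertilizer = 42.
Solving: y_water = 3, y_fertilizer = 8.
soybeans enters the basis when its profit ≥ yᵀa₃ = 3·5 + 8·1 = 23.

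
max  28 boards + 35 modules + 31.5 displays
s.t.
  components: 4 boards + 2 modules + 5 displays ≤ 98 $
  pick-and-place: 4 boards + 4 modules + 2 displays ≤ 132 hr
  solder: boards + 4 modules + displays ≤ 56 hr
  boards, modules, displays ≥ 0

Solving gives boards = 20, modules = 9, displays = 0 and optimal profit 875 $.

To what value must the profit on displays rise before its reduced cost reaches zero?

Check each constraint at x*: components 98/98 (tight); pick-and-place 116/132 (slack 16); solder 56/56 (tight).
By complementary slackness, y = 0 for the non-binding constraint.
From A_Bᵀ y = c: 4·y_components + 1·y_solder = 28; 2·y_components + 4·y_solder = 35.
→ y_components = 5.5 and y_solder = 6.
displays enters the basis when its profit ≥ yᵀa₃ = 5.5·5 + 6·1 = 33.5.

33.5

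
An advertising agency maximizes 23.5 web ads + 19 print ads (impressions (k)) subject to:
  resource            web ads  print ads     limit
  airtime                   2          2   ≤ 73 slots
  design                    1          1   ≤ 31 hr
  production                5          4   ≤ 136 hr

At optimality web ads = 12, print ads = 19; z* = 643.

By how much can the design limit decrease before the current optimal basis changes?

3.8

Binding constraints: design, production. The basis is B = [[1,1],[5,4]] with det -1.
Per unit decrease in design, x* moves by d = (4, -5).
The basis stays optimal until print ads reaches 0; allowable decrease = 3.8 hr.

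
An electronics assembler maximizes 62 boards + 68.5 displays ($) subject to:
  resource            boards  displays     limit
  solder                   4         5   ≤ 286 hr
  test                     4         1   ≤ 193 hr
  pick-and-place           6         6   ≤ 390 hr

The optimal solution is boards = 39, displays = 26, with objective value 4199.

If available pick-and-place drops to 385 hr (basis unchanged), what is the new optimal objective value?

At the optimum: solder uses 286 of 286 (binding); test uses 182 of 193 (slack = 11); pick-and-place uses 390 of 390 (binding).
By complementary slackness, y = 0 for the non-binding constraint.
From A_Bᵀ y = c: 4·y_solder + 6·y_pick-and-place = 62; 5·y_solder + 6·y_pick-and-place = 68.5.
→ y_solder = 6.5 and y_pick-and-place = 6.
Δz = y_pick-and-place·Δb = 6 × (-5) = -30, so new z* = 4199 − 30 = 4169.

4169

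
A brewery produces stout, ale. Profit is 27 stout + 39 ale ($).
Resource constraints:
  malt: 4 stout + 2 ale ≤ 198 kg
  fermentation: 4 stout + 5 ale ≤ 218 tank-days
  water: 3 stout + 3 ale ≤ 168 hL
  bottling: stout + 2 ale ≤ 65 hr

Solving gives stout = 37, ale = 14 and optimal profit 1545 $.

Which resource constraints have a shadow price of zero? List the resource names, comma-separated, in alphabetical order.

malt, water

malt: 176/198 (slack 22)
fermentation: 218/218 (binding)
water: 153/168 (slack 15)
bottling: 65/65 (binding)
By complementary slackness, a constraint with positive slack has shadow price 0 → malt, water.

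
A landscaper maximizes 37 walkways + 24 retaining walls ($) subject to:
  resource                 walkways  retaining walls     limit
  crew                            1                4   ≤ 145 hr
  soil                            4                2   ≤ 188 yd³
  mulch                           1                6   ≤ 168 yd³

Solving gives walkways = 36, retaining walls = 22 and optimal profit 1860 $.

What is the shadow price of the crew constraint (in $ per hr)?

At the optimum: crew uses 124 of 145 (slack = 21); soil uses 188 of 188 (binding); mulch uses 168 of 168 (binding).
Since crew is not tight, its dual is 0.
From A_Bᵀ y = c: 4·y_soil + 1·y_mulch = 37; 2·y_soil + 6·y_mulch = 24.
Solving: y_soil = 9, y_mulch = 1.
Shadow price of crew = 0.

0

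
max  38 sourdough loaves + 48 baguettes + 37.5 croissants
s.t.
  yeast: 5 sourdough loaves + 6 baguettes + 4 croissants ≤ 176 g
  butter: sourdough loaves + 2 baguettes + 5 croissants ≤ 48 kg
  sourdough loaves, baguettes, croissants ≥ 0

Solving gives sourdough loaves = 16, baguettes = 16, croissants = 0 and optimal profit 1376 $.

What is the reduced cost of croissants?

-5.5

Both yeast and butter are binding at x*.
The binding rows give the dual system: 5·y_yeast + 1·y_butter = 38 and 6·y_yeast + 2·y_butter = 48.
→ y_yeast = 7 and y_butter = 3.
Reduced cost of croissants: c₃ − yᵀa₃ = 37.5 − (7·4 + 3·5) = 37.5 − 43 = -5.5.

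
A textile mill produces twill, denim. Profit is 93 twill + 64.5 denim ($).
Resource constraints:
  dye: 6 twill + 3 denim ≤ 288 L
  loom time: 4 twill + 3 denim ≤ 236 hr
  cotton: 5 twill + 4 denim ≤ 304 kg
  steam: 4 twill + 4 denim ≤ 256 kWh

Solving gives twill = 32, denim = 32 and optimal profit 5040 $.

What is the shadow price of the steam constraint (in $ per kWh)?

Binding: dye and steam. Non-binding: loom time (12 unused), cotton (16 unused).
Slack constraints have shadow price 0 (complementary slackness).
The binding rows give the dual system: 6·y_dye + 4·y_steam = 93 and 3·y_dye + 4·y_steam = 64.5.
→ y_dye = 9.5 and y_steam = 9.
Shadow price of steam = 9.

9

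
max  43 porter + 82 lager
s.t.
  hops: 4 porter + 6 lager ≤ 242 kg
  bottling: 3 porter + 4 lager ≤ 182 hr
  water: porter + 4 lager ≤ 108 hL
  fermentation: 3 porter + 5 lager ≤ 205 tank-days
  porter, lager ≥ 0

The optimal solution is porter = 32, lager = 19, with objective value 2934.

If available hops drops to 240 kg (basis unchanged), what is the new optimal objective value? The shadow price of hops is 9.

2916

Δb = -2, so new z* = 2934 + (9)·(-2) = 2934 − 18 = 2916.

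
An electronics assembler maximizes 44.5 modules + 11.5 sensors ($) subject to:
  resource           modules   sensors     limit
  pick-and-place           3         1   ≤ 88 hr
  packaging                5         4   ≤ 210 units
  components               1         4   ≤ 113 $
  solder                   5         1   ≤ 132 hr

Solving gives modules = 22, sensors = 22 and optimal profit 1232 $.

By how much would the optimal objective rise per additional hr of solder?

Binding: pick-and-place and solder. Non-binding: packaging (12 unused), components (3 unused).
Since packaging, components are not tight, their duals are 0.
The binding rows give the dual system: 3·y_pick-and-place + 5·y_solder = 44.5 and 1·y_pick-and-place + 1·y_solder = 11.5.
→ y_pick-and-place = 6.5 and y_solder = 5.
Shadow price of solder = 5.

5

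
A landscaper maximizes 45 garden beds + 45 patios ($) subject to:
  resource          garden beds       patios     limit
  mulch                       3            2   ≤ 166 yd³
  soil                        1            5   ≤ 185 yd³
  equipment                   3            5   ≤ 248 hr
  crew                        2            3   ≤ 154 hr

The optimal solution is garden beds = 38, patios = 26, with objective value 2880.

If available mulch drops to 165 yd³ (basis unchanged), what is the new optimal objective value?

2871

At the optimum: mulch uses 166 of 166 (binding); soil uses 168 of 185 (slack = 17); equipment uses 244 of 248 (slack = 4); crew uses 154 of 154 (binding).
By complementary slackness, y = 0 for the non-binding constraints.
The binding rows give the dual system: 3·y_mulch + 2·y_crew = 45 and 2·y_mulch + 3·y_crew = 45.
→ y_mulch = 9 and y_crew = 9.
Δz = y_mulch·Δb = 9 × (-1) = -9, so new z* = 2880 − 9 = 2871.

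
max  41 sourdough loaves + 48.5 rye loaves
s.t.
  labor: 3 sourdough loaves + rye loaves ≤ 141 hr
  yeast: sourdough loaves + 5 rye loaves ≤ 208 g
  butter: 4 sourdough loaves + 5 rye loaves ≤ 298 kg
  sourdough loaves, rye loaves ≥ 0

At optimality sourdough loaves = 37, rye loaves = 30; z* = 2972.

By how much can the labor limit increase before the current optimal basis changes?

Binding constraints: labor, butter. The basis is B = [[3,1],[4,5]] with det 11.
Per unit increase in labor, x* moves by d = (0.4545, -0.3636).
The basis stays optimal until rye loaves reaches 0; allowable increase = 82.5 hr.

82.5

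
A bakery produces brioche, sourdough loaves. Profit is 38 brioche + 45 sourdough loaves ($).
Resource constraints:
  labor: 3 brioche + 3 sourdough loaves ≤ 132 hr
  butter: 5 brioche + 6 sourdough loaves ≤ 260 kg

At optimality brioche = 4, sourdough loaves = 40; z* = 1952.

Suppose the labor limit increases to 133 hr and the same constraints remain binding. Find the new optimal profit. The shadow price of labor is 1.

1953

Δb = 1, so new z* = 1952 + (1)·(1) = 1952 + 1 = 1953.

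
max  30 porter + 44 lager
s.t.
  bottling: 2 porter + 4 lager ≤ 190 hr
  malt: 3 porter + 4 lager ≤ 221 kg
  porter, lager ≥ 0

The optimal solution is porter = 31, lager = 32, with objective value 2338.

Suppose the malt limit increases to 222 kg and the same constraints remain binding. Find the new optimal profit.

Both bottling and malt are binding at x*.
Dual feasibility on the basic columns requires 2·y_bottling + 3·y_malt = 30, 4·y_bottling + 4·y_malt = 44.
Solving: y_bottling = 3, y_malt = 8.
Δz = y_malt·Δb = 8 × (1) = 8, so new z* = 2338 + 8 = 2346.

2346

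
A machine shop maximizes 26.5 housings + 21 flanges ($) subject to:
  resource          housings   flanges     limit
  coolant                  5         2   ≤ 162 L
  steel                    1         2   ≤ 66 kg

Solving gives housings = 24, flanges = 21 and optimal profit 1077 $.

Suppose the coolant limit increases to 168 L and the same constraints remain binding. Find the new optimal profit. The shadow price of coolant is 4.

Δb = 6, so new z* = 1077 + (4)·(6) = 1077 + 24 = 1101.

1101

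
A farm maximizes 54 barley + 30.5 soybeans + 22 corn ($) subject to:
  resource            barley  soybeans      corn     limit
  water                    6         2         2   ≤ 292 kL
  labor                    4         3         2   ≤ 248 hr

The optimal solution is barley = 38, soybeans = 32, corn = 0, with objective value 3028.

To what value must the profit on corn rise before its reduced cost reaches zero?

23

Both water and labor are binding at x*.
The binding rows give the dual system: 6·y_water + 4·y_labor = 54 and 2·y_water + 3·y_labor = 30.5.
Solving: y_water = 4, y_labor = 7.5.
corn enters the basis when its profit ≥ yᵀa₃ = 4·2 + 7.5·2 = 23.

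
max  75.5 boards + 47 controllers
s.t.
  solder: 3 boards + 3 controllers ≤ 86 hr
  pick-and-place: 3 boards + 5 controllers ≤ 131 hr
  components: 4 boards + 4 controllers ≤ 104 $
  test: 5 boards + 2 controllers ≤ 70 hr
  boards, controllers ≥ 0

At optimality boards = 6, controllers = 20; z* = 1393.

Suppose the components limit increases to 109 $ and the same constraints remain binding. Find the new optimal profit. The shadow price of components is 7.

1428

Δb = 5, so new z* = 1393 + (7)·(5) = 1393 + 35 = 1428.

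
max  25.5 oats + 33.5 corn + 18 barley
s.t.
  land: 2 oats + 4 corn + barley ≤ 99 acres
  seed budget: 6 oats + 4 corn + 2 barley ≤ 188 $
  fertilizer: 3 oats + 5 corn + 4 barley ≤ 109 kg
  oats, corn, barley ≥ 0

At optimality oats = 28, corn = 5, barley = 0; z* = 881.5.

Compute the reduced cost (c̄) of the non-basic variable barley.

At the optimum: land uses 76 of 99 (slack = 23); seed budget uses 188 of 188 (binding); fertilizer uses 109 of 109 (binding).
Slack constraints have shadow price 0 (complementary slackness).
The binding rows give the dual system: 6·y_seed budget + 3·y_fertilizer = 25.5 and 4·y_seed budget + 5·y_fertilizer = 33.5.
→ y_seed budget = 1.5 and y_fertilizer = 5.5.
Reduced cost of barley: c₃ − yᵀa₃ = 18 − (1.5·2 + 5.5·4) = 18 − 25 = -7.

-7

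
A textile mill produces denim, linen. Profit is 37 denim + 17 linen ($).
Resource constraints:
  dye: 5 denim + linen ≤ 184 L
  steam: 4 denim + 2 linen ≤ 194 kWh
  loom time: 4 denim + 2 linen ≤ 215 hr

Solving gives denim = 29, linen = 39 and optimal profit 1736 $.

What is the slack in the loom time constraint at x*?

21

loom time used = 4·29 + 2·39 = 194; slack = 215 − 194 = 21.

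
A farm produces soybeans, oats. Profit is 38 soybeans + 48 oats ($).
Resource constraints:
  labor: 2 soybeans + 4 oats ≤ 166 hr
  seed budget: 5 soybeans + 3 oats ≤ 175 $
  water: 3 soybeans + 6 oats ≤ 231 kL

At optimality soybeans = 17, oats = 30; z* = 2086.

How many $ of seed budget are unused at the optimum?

seed budget used = 5·17 + 3·30 = 175; slack = 175 − 175 = 0.

0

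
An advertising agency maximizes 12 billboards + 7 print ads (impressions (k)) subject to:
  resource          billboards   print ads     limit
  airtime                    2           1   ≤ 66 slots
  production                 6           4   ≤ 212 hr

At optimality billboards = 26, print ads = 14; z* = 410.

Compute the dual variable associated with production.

1

Check each constraint at x*: airtime 66/66 (tight); production 212/212 (tight).
From A_Bᵀ y = c: 2·y_airtime + 6·y_production = 12; 1·y_airtime + 4·y_production = 7.
Solving: y_airtime = 3, y_production = 1.
Shadow price of production = 1.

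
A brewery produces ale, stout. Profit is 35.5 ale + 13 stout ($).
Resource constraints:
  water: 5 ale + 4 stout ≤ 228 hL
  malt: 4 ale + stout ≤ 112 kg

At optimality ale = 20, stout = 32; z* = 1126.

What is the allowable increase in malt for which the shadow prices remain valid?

Binding constraints: water, malt. The basis is B = [[5,4],[4,1]] with det -11.
Per unit increase in malt, x* moves by d = (0.3636, -0.4545).
The basis stays optimal until stout reaches 0; allowable increase = 70.4 kg.

70.4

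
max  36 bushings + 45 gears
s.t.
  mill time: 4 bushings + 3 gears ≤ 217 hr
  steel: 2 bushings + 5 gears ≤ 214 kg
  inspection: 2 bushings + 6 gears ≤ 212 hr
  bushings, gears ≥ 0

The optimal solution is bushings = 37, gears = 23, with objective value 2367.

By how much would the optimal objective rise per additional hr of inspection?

4

Binding: mill time and inspection. Non-binding: steel (25 unused).
Slack constraints have shadow price 0 (complementary slackness).
The binding rows give the dual system: 4·y_mill time + 2·y_inspection = 36 and 3·y_mill time + 6·y_inspection = 45.
This yields shadow prices y_mill time = 7, y_inspection = 4.
Shadow price of inspection = 4.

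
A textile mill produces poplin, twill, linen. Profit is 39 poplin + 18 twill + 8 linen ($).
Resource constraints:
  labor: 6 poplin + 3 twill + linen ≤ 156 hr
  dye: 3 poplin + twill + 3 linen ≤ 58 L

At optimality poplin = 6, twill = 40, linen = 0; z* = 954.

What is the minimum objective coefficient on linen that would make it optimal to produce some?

At the optimum: labor uses 156 of 156 (binding); dye uses 58 of 58 (binding).
Dual feasibility on the basic columns requires 6·y_labor + 3·y_dye = 39, 3·y_labor + 1·y_dye = 18.
Solving: y_labor = 5, y_dye = 3.
linen enters the basis when its profit ≥ yᵀa₃ = 5·1 + 3·3 = 14.

14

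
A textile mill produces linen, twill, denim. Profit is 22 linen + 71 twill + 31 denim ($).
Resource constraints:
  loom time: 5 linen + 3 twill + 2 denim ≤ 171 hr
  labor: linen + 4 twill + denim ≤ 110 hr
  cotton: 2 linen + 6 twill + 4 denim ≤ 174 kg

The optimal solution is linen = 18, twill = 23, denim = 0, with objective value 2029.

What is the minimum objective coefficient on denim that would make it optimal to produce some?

Check each constraint at x*: loom time 159/171 (slack 12); labor 110/110 (tight); cotton 174/174 (tight).
By complementary slackness, y = 0 for the non-binding constraint.
The binding rows give the dual system: 1·y_labor + 2·y_cotton = 22 and 4·y_labor + 6·y_cotton = 71.
This yields shadow prices y_labor = 5, y_cotton = 8.5.
denim enters the basis when its profit ≥ yᵀa₃ = 5·1 + 8.5·4 = 39.

39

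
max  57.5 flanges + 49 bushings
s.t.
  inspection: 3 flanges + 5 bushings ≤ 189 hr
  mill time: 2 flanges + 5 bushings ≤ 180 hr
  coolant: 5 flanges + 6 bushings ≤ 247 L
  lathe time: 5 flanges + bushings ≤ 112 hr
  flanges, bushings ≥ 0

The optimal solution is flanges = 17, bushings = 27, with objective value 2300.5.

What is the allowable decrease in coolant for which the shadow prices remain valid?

135

Binding constraints: coolant, lathe time. The basis is B = [[5,6],[5,1]] with det -25.
Per unit decrease in coolant, x* moves by d = (0.04, -0.2).
The basis stays optimal until bushings reaches 0; allowable decrease = 135 L.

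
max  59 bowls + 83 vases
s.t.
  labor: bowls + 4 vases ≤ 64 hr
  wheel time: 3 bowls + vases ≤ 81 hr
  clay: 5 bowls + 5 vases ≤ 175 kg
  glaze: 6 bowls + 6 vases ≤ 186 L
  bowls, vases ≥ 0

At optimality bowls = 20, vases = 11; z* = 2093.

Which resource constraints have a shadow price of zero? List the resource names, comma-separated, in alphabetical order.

labor: 64/64 (binding)
wheel time: 71/81 (slack 10)
clay: 155/175 (slack 20)
glaze: 186/186 (binding)
By complementary slackness, a constraint with positive slack has shadow price 0 → clay, wheel time.

clay, wheel time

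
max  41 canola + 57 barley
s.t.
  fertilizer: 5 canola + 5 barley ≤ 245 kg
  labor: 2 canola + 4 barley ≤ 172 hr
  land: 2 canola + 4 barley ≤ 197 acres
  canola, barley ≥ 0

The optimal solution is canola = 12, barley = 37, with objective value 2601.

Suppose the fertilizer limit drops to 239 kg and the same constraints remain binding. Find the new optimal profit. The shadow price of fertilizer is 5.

Δb = -6, so new z* = 2601 + (5)·(-6) = 2601 − 30 = 2571.

2571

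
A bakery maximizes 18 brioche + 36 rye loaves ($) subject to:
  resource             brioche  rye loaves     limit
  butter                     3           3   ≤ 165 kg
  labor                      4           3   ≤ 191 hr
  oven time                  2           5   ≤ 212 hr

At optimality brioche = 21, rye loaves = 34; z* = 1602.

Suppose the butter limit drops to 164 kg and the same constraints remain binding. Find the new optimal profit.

Binding: butter and oven time. Non-binding: labor (5 unused).
Since labor is not tight, its dual is 0.
From A_Bᵀ y = c: 3·y_butter + 2·y_oven time = 18; 3·y_butter + 5·y_oven time = 36.
This yields shadow prices y_butter = 2, y_oven time = 6.
Δz = y_butter·Δb = 2 × (-1) = -2, so new z* = 1602 − 2 = 1600.

1600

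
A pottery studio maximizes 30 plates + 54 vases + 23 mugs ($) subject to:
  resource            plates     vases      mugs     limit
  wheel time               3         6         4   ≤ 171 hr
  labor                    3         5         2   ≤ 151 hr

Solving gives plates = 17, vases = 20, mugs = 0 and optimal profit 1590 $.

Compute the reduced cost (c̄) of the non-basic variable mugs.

-5

Both wheel time and labor are binding at x*.
The binding rows give the dual system: 3·y_wheel time + 3·y_labor = 30 and 6·y_wheel time + 5·y_labor = 54.
→ y_wheel time = 4 and y_labor = 6.
Reduced cost of mugs: c₃ − yᵀa₃ = 23 − (4·4 + 6·2) = 23 − 28 = -5.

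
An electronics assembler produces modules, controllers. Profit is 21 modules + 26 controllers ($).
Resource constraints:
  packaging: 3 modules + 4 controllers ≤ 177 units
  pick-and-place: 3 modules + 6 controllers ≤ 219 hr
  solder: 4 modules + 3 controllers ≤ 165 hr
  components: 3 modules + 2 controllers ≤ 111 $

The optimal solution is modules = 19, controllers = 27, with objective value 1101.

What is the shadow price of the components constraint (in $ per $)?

Binding: pick-and-place and components. Non-binding: packaging (12 unused), solder (8 unused).
Since packaging, solder are not tight, their duals are 0.
From A_Bᵀ y = c: 3·y_pick-and-place + 3·y_components = 21; 6·y_pick-and-place + 2·y_components = 26.
→ y_pick-and-place = 3 and y_components = 4.
Shadow price of components = 4.

4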